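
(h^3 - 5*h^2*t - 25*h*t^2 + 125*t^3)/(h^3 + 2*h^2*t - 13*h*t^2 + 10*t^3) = (h^2 - 10*h*t + 25*t^2)/(h^2 - 3*h*t + 2*t^2)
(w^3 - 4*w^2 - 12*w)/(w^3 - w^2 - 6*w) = (w - 6)/(w - 3)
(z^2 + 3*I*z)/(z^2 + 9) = z/(z - 3*I)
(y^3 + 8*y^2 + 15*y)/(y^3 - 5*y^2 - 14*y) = (y^2 + 8*y + 15)/(y^2 - 5*y - 14)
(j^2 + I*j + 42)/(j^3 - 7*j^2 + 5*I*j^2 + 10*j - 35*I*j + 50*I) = (j^2 + I*j + 42)/(j^3 + j^2*(-7 + 5*I) + j*(10 - 35*I) + 50*I)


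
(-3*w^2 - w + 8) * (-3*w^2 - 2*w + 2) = 9*w^4 + 9*w^3 - 28*w^2 - 18*w + 16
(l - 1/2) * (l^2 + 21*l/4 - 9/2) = l^3 + 19*l^2/4 - 57*l/8 + 9/4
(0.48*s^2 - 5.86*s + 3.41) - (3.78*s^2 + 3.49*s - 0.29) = -3.3*s^2 - 9.35*s + 3.7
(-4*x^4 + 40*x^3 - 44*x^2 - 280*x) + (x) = -4*x^4 + 40*x^3 - 44*x^2 - 279*x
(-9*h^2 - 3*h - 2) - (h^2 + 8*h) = -10*h^2 - 11*h - 2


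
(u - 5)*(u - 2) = u^2 - 7*u + 10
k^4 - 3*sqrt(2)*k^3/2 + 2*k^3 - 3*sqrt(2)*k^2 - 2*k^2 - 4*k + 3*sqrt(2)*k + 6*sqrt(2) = (k + 2)*(k - 3*sqrt(2)/2)*(k - sqrt(2))*(k + sqrt(2))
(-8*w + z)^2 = 64*w^2 - 16*w*z + z^2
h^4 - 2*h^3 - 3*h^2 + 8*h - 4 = (h - 2)*(h - 1)^2*(h + 2)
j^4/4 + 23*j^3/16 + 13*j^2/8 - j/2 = j*(j/4 + 1)*(j - 1/4)*(j + 2)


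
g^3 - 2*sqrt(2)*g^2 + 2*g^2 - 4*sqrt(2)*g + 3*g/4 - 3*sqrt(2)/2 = (g + 1/2)*(g + 3/2)*(g - 2*sqrt(2))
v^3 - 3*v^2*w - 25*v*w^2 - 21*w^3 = (v - 7*w)*(v + w)*(v + 3*w)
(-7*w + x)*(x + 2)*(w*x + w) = -7*w^2*x^2 - 21*w^2*x - 14*w^2 + w*x^3 + 3*w*x^2 + 2*w*x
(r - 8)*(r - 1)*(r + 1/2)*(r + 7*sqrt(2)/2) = r^4 - 17*r^3/2 + 7*sqrt(2)*r^3/2 - 119*sqrt(2)*r^2/4 + 7*r^2/2 + 4*r + 49*sqrt(2)*r/4 + 14*sqrt(2)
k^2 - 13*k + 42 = (k - 7)*(k - 6)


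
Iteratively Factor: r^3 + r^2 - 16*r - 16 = (r + 1)*(r^2 - 16) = (r + 1)*(r + 4)*(r - 4)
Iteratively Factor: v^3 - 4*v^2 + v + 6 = (v + 1)*(v^2 - 5*v + 6) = (v - 3)*(v + 1)*(v - 2)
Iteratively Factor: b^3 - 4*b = (b - 2)*(b^2 + 2*b) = (b - 2)*(b + 2)*(b)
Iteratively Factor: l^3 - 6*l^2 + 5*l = (l)*(l^2 - 6*l + 5) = l*(l - 5)*(l - 1)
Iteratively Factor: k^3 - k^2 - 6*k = (k + 2)*(k^2 - 3*k) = k*(k + 2)*(k - 3)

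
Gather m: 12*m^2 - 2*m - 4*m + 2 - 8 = 12*m^2 - 6*m - 6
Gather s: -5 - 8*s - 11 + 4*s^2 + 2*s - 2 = 4*s^2 - 6*s - 18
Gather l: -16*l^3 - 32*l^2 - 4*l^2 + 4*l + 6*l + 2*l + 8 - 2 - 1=-16*l^3 - 36*l^2 + 12*l + 5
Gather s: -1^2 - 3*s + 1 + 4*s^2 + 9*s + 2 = 4*s^2 + 6*s + 2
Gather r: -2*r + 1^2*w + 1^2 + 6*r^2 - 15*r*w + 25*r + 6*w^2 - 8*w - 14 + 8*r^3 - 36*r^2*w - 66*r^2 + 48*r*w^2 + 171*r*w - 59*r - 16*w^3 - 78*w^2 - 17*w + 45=8*r^3 + r^2*(-36*w - 60) + r*(48*w^2 + 156*w - 36) - 16*w^3 - 72*w^2 - 24*w + 32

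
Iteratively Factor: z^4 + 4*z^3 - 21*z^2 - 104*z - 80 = (z + 4)*(z^3 - 21*z - 20) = (z + 4)^2*(z^2 - 4*z - 5) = (z + 1)*(z + 4)^2*(z - 5)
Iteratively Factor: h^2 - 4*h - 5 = (h - 5)*(h + 1)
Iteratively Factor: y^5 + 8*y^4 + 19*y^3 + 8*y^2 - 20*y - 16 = (y + 2)*(y^4 + 6*y^3 + 7*y^2 - 6*y - 8) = (y + 1)*(y + 2)*(y^3 + 5*y^2 + 2*y - 8) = (y - 1)*(y + 1)*(y + 2)*(y^2 + 6*y + 8) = (y - 1)*(y + 1)*(y + 2)*(y + 4)*(y + 2)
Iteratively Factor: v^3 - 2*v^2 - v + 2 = (v - 2)*(v^2 - 1) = (v - 2)*(v + 1)*(v - 1)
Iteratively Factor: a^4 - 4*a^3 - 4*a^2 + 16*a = (a - 4)*(a^3 - 4*a) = (a - 4)*(a - 2)*(a^2 + 2*a) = a*(a - 4)*(a - 2)*(a + 2)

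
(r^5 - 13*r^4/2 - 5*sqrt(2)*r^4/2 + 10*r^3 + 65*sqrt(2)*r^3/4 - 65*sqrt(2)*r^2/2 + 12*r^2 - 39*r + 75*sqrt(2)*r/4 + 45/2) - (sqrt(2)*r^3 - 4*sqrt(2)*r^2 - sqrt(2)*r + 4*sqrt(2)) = r^5 - 13*r^4/2 - 5*sqrt(2)*r^4/2 + 10*r^3 + 61*sqrt(2)*r^3/4 - 57*sqrt(2)*r^2/2 + 12*r^2 - 39*r + 79*sqrt(2)*r/4 - 4*sqrt(2) + 45/2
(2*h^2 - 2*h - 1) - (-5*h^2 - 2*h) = 7*h^2 - 1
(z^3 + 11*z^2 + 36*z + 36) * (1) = z^3 + 11*z^2 + 36*z + 36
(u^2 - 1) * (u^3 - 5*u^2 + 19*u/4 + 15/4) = u^5 - 5*u^4 + 15*u^3/4 + 35*u^2/4 - 19*u/4 - 15/4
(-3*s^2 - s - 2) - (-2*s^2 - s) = -s^2 - 2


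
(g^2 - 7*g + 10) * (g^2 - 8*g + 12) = g^4 - 15*g^3 + 78*g^2 - 164*g + 120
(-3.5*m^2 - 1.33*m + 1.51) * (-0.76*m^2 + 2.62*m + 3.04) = 2.66*m^4 - 8.1592*m^3 - 15.2722*m^2 - 0.0870000000000002*m + 4.5904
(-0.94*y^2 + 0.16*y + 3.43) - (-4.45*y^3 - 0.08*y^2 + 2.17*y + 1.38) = 4.45*y^3 - 0.86*y^2 - 2.01*y + 2.05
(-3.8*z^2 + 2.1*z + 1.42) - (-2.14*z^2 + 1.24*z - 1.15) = -1.66*z^2 + 0.86*z + 2.57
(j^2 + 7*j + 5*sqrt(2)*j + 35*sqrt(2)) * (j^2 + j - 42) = j^4 + 5*sqrt(2)*j^3 + 8*j^3 - 35*j^2 + 40*sqrt(2)*j^2 - 294*j - 175*sqrt(2)*j - 1470*sqrt(2)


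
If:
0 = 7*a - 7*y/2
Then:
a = y/2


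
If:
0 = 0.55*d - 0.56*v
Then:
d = 1.01818181818182*v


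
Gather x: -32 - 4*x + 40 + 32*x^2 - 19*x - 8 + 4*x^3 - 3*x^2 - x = 4*x^3 + 29*x^2 - 24*x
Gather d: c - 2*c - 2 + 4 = 2 - c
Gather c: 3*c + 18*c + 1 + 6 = 21*c + 7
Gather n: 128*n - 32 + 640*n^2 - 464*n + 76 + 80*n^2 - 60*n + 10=720*n^2 - 396*n + 54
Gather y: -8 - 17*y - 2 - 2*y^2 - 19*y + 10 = -2*y^2 - 36*y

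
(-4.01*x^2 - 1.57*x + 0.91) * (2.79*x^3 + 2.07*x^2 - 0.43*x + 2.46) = -11.1879*x^5 - 12.681*x^4 + 1.0133*x^3 - 7.3058*x^2 - 4.2535*x + 2.2386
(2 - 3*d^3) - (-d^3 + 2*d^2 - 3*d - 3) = -2*d^3 - 2*d^2 + 3*d + 5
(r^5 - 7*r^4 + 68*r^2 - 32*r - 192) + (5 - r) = r^5 - 7*r^4 + 68*r^2 - 33*r - 187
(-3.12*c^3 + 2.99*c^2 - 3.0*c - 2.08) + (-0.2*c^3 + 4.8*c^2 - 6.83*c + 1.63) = -3.32*c^3 + 7.79*c^2 - 9.83*c - 0.45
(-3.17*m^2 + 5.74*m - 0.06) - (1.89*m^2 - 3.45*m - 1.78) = -5.06*m^2 + 9.19*m + 1.72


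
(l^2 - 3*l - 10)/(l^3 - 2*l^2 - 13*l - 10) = 1/(l + 1)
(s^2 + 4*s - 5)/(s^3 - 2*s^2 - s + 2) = (s + 5)/(s^2 - s - 2)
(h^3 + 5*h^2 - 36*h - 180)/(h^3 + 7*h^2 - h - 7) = (h^3 + 5*h^2 - 36*h - 180)/(h^3 + 7*h^2 - h - 7)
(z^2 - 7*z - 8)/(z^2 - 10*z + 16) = (z + 1)/(z - 2)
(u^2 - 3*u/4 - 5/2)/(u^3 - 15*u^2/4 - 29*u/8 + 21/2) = 2*(4*u^2 - 3*u - 10)/(8*u^3 - 30*u^2 - 29*u + 84)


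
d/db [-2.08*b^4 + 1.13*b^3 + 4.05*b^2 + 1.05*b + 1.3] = -8.32*b^3 + 3.39*b^2 + 8.1*b + 1.05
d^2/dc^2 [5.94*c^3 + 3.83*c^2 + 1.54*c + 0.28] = 35.64*c + 7.66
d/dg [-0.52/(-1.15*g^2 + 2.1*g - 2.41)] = (1.092 - 1.196*g)/(1.15*g^2 - 2.1*g + 2.41)^2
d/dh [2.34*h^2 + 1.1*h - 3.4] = 4.68*h + 1.1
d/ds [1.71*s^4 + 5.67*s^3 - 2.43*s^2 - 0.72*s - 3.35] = 6.84*s^3 + 17.01*s^2 - 4.86*s - 0.72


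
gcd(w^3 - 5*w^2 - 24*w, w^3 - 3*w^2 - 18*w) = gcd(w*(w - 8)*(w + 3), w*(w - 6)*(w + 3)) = w^2 + 3*w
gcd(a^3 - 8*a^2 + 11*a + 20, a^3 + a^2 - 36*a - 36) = a + 1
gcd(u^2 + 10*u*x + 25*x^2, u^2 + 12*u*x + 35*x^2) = u + 5*x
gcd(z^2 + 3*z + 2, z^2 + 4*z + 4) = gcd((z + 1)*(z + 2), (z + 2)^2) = z + 2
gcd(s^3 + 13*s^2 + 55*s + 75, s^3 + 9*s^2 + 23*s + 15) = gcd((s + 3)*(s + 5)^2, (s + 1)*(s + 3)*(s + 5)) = s^2 + 8*s + 15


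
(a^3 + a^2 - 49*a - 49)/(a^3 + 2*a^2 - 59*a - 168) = (a^2 - 6*a - 7)/(a^2 - 5*a - 24)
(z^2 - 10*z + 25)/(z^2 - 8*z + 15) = (z - 5)/(z - 3)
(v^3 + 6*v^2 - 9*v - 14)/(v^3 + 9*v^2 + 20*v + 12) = (v^2 + 5*v - 14)/(v^2 + 8*v + 12)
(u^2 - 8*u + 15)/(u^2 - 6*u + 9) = (u - 5)/(u - 3)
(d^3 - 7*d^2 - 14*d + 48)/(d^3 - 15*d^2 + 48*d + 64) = (d^2 + d - 6)/(d^2 - 7*d - 8)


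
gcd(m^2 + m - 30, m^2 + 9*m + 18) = m + 6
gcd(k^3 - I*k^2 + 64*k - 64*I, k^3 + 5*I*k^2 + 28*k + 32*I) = k + 8*I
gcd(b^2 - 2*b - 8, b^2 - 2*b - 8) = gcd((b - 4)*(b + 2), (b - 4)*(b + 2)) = b^2 - 2*b - 8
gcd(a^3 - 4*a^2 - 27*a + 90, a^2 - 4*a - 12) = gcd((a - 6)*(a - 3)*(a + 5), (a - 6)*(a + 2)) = a - 6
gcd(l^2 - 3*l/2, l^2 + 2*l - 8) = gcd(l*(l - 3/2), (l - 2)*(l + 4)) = 1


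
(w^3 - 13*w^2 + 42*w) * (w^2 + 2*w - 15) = w^5 - 11*w^4 + w^3 + 279*w^2 - 630*w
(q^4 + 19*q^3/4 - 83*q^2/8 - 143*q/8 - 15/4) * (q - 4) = q^5 + 3*q^4/4 - 235*q^3/8 + 189*q^2/8 + 271*q/4 + 15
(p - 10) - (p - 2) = -8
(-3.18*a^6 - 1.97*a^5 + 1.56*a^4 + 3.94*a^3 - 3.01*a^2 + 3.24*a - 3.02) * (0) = 0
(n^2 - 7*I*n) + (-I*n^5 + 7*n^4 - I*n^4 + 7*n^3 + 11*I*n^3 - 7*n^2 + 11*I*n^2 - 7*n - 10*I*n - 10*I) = -I*n^5 + 7*n^4 - I*n^4 + 7*n^3 + 11*I*n^3 - 6*n^2 + 11*I*n^2 - 7*n - 17*I*n - 10*I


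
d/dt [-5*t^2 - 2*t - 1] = -10*t - 2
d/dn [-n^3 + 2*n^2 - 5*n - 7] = -3*n^2 + 4*n - 5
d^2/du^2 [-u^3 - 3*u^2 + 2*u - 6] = -6*u - 6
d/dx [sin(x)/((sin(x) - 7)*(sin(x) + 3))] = (cos(x)^2 - 22)*cos(x)/((sin(x) - 7)^2*(sin(x) + 3)^2)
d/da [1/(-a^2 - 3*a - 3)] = (2*a + 3)/(a^2 + 3*a + 3)^2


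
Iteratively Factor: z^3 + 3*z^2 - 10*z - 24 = (z + 2)*(z^2 + z - 12) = (z - 3)*(z + 2)*(z + 4)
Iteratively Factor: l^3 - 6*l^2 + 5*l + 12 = (l - 3)*(l^2 - 3*l - 4) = (l - 4)*(l - 3)*(l + 1)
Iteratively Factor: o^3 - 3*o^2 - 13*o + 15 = (o + 3)*(o^2 - 6*o + 5) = (o - 5)*(o + 3)*(o - 1)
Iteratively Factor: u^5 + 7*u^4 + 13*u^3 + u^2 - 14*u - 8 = (u + 1)*(u^4 + 6*u^3 + 7*u^2 - 6*u - 8) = (u - 1)*(u + 1)*(u^3 + 7*u^2 + 14*u + 8) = (u - 1)*(u + 1)*(u + 2)*(u^2 + 5*u + 4) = (u - 1)*(u + 1)*(u + 2)*(u + 4)*(u + 1)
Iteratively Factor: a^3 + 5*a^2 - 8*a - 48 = (a - 3)*(a^2 + 8*a + 16) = (a - 3)*(a + 4)*(a + 4)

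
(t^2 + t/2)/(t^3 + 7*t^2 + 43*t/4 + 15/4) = 2*t/(2*t^2 + 13*t + 15)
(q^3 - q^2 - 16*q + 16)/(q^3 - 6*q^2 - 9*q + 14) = (q^2 - 16)/(q^2 - 5*q - 14)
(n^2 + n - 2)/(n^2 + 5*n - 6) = (n + 2)/(n + 6)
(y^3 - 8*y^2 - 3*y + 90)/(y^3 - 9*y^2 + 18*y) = (y^2 - 2*y - 15)/(y*(y - 3))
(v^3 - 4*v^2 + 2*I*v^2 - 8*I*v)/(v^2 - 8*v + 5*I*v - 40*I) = v*(v^2 + 2*v*(-2 + I) - 8*I)/(v^2 + v*(-8 + 5*I) - 40*I)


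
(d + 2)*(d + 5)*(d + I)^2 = d^4 + 7*d^3 + 2*I*d^3 + 9*d^2 + 14*I*d^2 - 7*d + 20*I*d - 10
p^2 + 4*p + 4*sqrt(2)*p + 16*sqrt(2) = (p + 4)*(p + 4*sqrt(2))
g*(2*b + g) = 2*b*g + g^2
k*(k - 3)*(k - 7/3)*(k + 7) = k^4 + 5*k^3/3 - 91*k^2/3 + 49*k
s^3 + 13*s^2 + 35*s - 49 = (s - 1)*(s + 7)^2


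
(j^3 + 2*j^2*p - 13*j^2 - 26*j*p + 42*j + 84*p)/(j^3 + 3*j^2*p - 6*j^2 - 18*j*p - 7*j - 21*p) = (j^2 + 2*j*p - 6*j - 12*p)/(j^2 + 3*j*p + j + 3*p)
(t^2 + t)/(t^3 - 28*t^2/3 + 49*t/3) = 3*(t + 1)/(3*t^2 - 28*t + 49)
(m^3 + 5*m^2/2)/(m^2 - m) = m*(2*m + 5)/(2*(m - 1))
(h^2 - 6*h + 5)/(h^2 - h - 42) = (-h^2 + 6*h - 5)/(-h^2 + h + 42)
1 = 1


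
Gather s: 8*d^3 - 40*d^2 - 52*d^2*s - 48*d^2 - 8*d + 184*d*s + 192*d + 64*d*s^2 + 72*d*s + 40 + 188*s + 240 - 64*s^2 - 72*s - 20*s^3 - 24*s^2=8*d^3 - 88*d^2 + 184*d - 20*s^3 + s^2*(64*d - 88) + s*(-52*d^2 + 256*d + 116) + 280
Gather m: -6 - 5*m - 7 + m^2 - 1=m^2 - 5*m - 14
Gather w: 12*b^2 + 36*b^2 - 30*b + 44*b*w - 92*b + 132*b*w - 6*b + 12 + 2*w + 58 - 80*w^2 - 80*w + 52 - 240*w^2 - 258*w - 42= 48*b^2 - 128*b - 320*w^2 + w*(176*b - 336) + 80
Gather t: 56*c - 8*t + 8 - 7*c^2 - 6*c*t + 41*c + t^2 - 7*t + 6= -7*c^2 + 97*c + t^2 + t*(-6*c - 15) + 14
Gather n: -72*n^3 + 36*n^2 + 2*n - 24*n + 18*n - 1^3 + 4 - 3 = -72*n^3 + 36*n^2 - 4*n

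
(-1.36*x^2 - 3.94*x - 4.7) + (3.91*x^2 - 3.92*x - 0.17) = 2.55*x^2 - 7.86*x - 4.87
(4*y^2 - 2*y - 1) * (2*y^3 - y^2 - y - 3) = 8*y^5 - 8*y^4 - 4*y^3 - 9*y^2 + 7*y + 3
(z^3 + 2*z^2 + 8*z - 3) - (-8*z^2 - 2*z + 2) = z^3 + 10*z^2 + 10*z - 5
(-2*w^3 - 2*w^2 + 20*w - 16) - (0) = -2*w^3 - 2*w^2 + 20*w - 16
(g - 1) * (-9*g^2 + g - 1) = -9*g^3 + 10*g^2 - 2*g + 1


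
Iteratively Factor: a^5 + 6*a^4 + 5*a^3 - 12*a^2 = (a + 3)*(a^4 + 3*a^3 - 4*a^2) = (a - 1)*(a + 3)*(a^3 + 4*a^2) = a*(a - 1)*(a + 3)*(a^2 + 4*a) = a^2*(a - 1)*(a + 3)*(a + 4)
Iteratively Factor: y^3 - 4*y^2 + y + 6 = (y + 1)*(y^2 - 5*y + 6) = (y - 2)*(y + 1)*(y - 3)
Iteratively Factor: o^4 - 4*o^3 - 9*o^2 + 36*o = (o - 3)*(o^3 - o^2 - 12*o) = (o - 4)*(o - 3)*(o^2 + 3*o) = (o - 4)*(o - 3)*(o + 3)*(o)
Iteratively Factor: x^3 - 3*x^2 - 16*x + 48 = (x - 4)*(x^2 + x - 12) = (x - 4)*(x - 3)*(x + 4)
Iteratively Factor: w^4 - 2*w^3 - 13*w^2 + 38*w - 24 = (w - 2)*(w^3 - 13*w + 12) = (w - 2)*(w + 4)*(w^2 - 4*w + 3) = (w - 2)*(w - 1)*(w + 4)*(w - 3)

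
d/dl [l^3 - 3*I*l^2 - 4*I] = 3*l*(l - 2*I)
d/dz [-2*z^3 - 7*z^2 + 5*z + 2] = -6*z^2 - 14*z + 5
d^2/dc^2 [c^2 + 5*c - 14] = 2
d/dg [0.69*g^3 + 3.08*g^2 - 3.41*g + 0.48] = 2.07*g^2 + 6.16*g - 3.41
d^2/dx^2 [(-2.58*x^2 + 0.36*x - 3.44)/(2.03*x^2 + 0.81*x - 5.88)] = (1.4210854715202e-14*x^4 + 11.451636*x^3 - 269.830848*x^2 - 8.155728*x - 261.611088)/(8.365427*x^6 + 10.013787*x^5 - 68.697027*x^4 - 57.479463*x^3 + 198.984492*x^2 + 84.015792*x - 203.297472)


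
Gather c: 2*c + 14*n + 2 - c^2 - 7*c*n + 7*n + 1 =-c^2 + c*(2 - 7*n) + 21*n + 3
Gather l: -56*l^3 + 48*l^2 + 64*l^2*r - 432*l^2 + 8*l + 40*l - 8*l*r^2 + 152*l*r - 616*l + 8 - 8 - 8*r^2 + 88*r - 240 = -56*l^3 + l^2*(64*r - 384) + l*(-8*r^2 + 152*r - 568) - 8*r^2 + 88*r - 240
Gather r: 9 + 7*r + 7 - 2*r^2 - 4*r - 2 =-2*r^2 + 3*r + 14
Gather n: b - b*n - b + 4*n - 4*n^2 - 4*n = -b*n - 4*n^2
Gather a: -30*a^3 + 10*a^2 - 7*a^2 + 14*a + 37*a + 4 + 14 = -30*a^3 + 3*a^2 + 51*a + 18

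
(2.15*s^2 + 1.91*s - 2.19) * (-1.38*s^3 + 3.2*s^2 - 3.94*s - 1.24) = -2.967*s^5 + 4.2442*s^4 + 0.6632*s^3 - 17.1994*s^2 + 6.2602*s + 2.7156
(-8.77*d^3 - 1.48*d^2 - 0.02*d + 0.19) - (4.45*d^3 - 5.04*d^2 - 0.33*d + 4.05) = -13.22*d^3 + 3.56*d^2 + 0.31*d - 3.86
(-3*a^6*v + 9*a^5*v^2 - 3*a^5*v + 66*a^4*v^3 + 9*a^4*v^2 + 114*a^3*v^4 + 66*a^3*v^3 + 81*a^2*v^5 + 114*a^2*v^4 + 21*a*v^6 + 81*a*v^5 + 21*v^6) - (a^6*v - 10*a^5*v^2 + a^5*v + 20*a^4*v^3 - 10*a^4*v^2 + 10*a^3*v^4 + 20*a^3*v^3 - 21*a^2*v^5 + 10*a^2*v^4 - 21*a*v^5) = -4*a^6*v + 19*a^5*v^2 - 4*a^5*v + 46*a^4*v^3 + 19*a^4*v^2 + 104*a^3*v^4 + 46*a^3*v^3 + 102*a^2*v^5 + 104*a^2*v^4 + 21*a*v^6 + 102*a*v^5 + 21*v^6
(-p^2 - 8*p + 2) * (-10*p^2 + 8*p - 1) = 10*p^4 + 72*p^3 - 83*p^2 + 24*p - 2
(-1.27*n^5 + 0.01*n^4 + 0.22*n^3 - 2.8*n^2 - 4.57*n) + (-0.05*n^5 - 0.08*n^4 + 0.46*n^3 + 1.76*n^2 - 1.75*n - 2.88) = -1.32*n^5 - 0.07*n^4 + 0.68*n^3 - 1.04*n^2 - 6.32*n - 2.88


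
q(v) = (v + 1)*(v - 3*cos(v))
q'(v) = v + (v + 1)*(3*sin(v) + 1) - 3*cos(v)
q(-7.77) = 54.31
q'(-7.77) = 5.45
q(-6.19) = 47.63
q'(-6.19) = -15.82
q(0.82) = -2.23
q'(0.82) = 4.59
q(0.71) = -2.68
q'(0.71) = 3.49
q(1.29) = 1.05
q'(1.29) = 9.35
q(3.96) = 29.81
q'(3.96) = 0.11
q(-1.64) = 0.92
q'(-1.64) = -0.16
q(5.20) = 23.53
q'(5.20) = -6.44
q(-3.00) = 0.06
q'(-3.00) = -1.18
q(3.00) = 23.88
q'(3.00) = 11.66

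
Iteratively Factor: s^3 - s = (s + 1)*(s^2 - s) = (s - 1)*(s + 1)*(s)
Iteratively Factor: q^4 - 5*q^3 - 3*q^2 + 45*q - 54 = (q - 3)*(q^3 - 2*q^2 - 9*q + 18) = (q - 3)*(q + 3)*(q^2 - 5*q + 6) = (q - 3)*(q - 2)*(q + 3)*(q - 3)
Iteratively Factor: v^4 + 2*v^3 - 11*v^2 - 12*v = (v - 3)*(v^3 + 5*v^2 + 4*v) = (v - 3)*(v + 4)*(v^2 + v) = (v - 3)*(v + 1)*(v + 4)*(v)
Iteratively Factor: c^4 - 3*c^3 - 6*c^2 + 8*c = (c - 4)*(c^3 + c^2 - 2*c) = c*(c - 4)*(c^2 + c - 2) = c*(c - 4)*(c - 1)*(c + 2)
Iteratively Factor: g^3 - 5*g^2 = (g - 5)*(g^2) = g*(g - 5)*(g)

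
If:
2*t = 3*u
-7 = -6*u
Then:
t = 7/4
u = 7/6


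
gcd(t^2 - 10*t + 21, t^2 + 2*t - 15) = t - 3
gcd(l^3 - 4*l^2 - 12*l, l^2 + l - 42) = l - 6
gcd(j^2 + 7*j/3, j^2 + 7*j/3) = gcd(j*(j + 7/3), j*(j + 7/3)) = j^2 + 7*j/3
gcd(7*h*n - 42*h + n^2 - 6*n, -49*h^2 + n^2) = 7*h + n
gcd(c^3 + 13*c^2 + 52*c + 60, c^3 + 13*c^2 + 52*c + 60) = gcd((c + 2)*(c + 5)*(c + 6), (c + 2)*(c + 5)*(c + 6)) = c^3 + 13*c^2 + 52*c + 60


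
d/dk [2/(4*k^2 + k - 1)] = 2*(-8*k - 1)/(4*k^2 + k - 1)^2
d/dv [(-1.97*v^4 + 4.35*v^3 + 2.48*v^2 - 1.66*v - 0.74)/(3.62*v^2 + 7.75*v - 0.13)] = (-14.2628*v^5 - 30.0555*v^4 + 68.4494*v^3 + 23.5327*v^2 + 4.7128*v + 5.9508)/(13.1044*v^4 + 56.11*v^3 + 59.1213*v^2 - 2.015*v + 0.0169)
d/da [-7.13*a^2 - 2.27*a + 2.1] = -14.26*a - 2.27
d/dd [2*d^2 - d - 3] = 4*d - 1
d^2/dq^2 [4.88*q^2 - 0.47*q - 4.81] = 9.76000000000000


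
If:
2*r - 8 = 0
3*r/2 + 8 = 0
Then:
No Solution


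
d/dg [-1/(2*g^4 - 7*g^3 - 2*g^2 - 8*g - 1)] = (8*g^3 - 21*g^2 - 4*g - 8)/(-2*g^4 + 7*g^3 + 2*g^2 + 8*g + 1)^2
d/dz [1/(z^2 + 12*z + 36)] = 2*(-z - 6)/(z^2 + 12*z + 36)^2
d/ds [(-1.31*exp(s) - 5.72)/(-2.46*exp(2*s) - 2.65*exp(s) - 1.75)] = (-(1.31*exp(s) + 5.72)*(4.92*exp(s) + 2.65) + 3.2226*exp(2*s) + 3.4715*exp(s) + 2.2925)*exp(s)/(2.46*exp(2*s) + 2.65*exp(s) + 1.75)^2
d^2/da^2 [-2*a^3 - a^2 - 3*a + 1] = -12*a - 2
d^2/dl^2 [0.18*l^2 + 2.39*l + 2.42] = 0.360000000000000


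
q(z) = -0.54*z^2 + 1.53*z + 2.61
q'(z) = 1.53 - 1.08*z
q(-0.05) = 2.53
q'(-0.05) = 1.58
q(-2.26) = -3.61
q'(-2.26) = 3.97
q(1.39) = 3.69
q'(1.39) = 0.03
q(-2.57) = -4.89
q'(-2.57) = 4.31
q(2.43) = 3.14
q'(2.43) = -1.09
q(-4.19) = -13.28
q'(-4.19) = 6.06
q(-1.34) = -0.41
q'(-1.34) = 2.98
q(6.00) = -7.65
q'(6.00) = -4.95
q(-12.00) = -93.51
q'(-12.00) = 14.49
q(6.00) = -7.65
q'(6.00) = -4.95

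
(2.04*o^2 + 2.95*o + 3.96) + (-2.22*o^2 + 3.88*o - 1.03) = -0.18*o^2 + 6.83*o + 2.93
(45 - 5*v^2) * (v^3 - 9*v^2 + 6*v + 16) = -5*v^5 + 45*v^4 + 15*v^3 - 485*v^2 + 270*v + 720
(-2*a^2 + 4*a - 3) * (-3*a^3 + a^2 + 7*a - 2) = 6*a^5 - 14*a^4 - a^3 + 29*a^2 - 29*a + 6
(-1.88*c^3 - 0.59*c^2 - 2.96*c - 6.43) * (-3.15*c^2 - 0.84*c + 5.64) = 5.922*c^5 + 3.4377*c^4 - 0.7836*c^3 + 19.4133*c^2 - 11.2932*c - 36.2652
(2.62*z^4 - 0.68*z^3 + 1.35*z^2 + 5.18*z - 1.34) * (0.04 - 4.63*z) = -12.1306*z^5 + 3.2532*z^4 - 6.2777*z^3 - 23.9294*z^2 + 6.4114*z - 0.0536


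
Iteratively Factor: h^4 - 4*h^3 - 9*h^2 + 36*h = (h)*(h^3 - 4*h^2 - 9*h + 36) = h*(h - 3)*(h^2 - h - 12) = h*(h - 4)*(h - 3)*(h + 3)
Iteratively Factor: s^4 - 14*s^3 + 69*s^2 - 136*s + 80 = (s - 4)*(s^3 - 10*s^2 + 29*s - 20) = (s - 4)^2*(s^2 - 6*s + 5) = (s - 5)*(s - 4)^2*(s - 1)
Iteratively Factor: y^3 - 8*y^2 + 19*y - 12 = (y - 1)*(y^2 - 7*y + 12) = (y - 3)*(y - 1)*(y - 4)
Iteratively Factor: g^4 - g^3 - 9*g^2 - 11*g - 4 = (g + 1)*(g^3 - 2*g^2 - 7*g - 4) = (g + 1)^2*(g^2 - 3*g - 4) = (g + 1)^3*(g - 4)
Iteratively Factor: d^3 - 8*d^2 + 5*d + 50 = (d + 2)*(d^2 - 10*d + 25) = (d - 5)*(d + 2)*(d - 5)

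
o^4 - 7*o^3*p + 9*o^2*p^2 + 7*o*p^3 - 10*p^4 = (o - 5*p)*(o - 2*p)*(o - p)*(o + p)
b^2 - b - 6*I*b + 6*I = (b - 1)*(b - 6*I)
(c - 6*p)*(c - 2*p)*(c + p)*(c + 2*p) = c^4 - 5*c^3*p - 10*c^2*p^2 + 20*c*p^3 + 24*p^4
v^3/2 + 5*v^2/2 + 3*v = v*(v/2 + 1)*(v + 3)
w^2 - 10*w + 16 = (w - 8)*(w - 2)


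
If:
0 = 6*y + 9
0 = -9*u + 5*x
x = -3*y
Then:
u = 5/2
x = 9/2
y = -3/2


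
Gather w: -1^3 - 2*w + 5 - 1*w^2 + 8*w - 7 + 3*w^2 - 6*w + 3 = 2*w^2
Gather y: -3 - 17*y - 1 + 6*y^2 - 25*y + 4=6*y^2 - 42*y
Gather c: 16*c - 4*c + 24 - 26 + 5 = 12*c + 3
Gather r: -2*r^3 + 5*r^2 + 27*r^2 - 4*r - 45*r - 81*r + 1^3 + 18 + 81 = -2*r^3 + 32*r^2 - 130*r + 100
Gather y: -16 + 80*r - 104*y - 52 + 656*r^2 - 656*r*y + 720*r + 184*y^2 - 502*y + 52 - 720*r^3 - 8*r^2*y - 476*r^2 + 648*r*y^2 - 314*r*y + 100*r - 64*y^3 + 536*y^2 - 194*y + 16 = -720*r^3 + 180*r^2 + 900*r - 64*y^3 + y^2*(648*r + 720) + y*(-8*r^2 - 970*r - 800)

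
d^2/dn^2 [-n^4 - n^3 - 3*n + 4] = 6*n*(-2*n - 1)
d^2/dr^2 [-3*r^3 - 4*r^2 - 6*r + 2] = -18*r - 8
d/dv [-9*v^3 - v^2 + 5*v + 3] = -27*v^2 - 2*v + 5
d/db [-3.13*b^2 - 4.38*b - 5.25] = -6.26*b - 4.38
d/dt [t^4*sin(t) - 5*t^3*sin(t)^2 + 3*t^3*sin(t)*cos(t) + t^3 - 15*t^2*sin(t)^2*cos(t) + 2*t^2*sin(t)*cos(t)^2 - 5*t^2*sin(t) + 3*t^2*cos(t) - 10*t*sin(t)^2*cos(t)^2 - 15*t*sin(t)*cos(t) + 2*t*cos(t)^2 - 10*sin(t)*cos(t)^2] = t^4*cos(t) + 4*t^3*sin(t) - 5*t^3*sin(2*t) + 3*t^3*cos(2*t) + 3*t^2*sin(t)/4 + 9*t^2*sin(2*t)/2 - 45*t^2*sin(3*t)/4 - 9*t^2*cos(t)/2 + 15*t^2*cos(2*t)/2 + 3*t^2*cos(3*t)/2 - 9*t^2/2 - 3*t*sin(t) - 2*t*sin(2*t) + t*sin(3*t) - 5*t*sin(4*t) - 15*t*cos(t)/2 - 15*t*cos(2*t) + 15*t*cos(3*t)/2 + 6*sqrt(2)*t*cos(t + pi/4) - 15*sin(2*t)/2 - 5*cos(t)/2 + 5*cos(2*t)^2/2 + cos(2*t) - 15*cos(3*t)/2 - 3/2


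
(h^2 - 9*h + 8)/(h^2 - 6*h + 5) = (h - 8)/(h - 5)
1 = 1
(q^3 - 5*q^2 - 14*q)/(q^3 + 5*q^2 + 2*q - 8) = q*(q - 7)/(q^2 + 3*q - 4)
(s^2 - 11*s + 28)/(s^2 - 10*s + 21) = (s - 4)/(s - 3)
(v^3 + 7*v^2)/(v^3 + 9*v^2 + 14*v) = v/(v + 2)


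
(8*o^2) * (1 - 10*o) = -80*o^3 + 8*o^2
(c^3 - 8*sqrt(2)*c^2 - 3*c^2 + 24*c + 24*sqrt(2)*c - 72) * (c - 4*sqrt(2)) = c^4 - 12*sqrt(2)*c^3 - 3*c^3 + 36*sqrt(2)*c^2 + 88*c^2 - 264*c - 96*sqrt(2)*c + 288*sqrt(2)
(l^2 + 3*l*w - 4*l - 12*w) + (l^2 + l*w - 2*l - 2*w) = 2*l^2 + 4*l*w - 6*l - 14*w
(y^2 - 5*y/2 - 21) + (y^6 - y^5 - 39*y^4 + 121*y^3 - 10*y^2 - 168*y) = y^6 - y^5 - 39*y^4 + 121*y^3 - 9*y^2 - 341*y/2 - 21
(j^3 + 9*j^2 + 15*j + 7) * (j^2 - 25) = j^5 + 9*j^4 - 10*j^3 - 218*j^2 - 375*j - 175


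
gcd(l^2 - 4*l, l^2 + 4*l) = l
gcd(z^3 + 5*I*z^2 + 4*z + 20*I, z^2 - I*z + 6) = z + 2*I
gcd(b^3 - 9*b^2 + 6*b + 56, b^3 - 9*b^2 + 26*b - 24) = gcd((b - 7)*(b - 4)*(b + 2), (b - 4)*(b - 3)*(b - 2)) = b - 4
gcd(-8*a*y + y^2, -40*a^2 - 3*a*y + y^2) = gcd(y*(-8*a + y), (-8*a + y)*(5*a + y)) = -8*a + y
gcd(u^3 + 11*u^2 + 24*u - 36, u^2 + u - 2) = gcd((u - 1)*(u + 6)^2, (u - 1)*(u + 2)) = u - 1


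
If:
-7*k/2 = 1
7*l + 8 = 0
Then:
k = -2/7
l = -8/7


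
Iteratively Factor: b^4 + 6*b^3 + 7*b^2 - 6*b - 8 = (b + 2)*(b^3 + 4*b^2 - b - 4) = (b + 2)*(b + 4)*(b^2 - 1) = (b - 1)*(b + 2)*(b + 4)*(b + 1)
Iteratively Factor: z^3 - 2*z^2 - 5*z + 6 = (z + 2)*(z^2 - 4*z + 3) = (z - 3)*(z + 2)*(z - 1)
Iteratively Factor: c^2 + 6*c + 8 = (c + 4)*(c + 2)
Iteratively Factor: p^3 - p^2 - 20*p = (p)*(p^2 - p - 20) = p*(p + 4)*(p - 5)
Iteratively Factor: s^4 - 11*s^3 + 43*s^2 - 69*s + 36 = (s - 3)*(s^3 - 8*s^2 + 19*s - 12) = (s - 3)^2*(s^2 - 5*s + 4) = (s - 4)*(s - 3)^2*(s - 1)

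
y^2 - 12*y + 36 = (y - 6)^2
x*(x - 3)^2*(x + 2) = x^4 - 4*x^3 - 3*x^2 + 18*x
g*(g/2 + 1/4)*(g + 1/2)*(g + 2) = g^4/2 + 3*g^3/2 + 9*g^2/8 + g/4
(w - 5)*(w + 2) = w^2 - 3*w - 10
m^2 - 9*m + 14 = (m - 7)*(m - 2)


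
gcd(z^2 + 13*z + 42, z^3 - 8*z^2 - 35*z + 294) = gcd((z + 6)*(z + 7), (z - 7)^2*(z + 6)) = z + 6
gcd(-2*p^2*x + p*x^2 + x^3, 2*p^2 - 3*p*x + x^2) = -p + x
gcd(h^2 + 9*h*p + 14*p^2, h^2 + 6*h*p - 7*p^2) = h + 7*p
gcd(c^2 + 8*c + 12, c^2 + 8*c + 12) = c^2 + 8*c + 12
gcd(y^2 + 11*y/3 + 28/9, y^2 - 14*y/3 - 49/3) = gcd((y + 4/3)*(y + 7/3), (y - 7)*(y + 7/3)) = y + 7/3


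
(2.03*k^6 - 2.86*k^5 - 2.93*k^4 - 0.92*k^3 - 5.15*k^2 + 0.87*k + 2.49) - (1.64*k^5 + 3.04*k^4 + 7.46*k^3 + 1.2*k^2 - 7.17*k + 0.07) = 2.03*k^6 - 4.5*k^5 - 5.97*k^4 - 8.38*k^3 - 6.35*k^2 + 8.04*k + 2.42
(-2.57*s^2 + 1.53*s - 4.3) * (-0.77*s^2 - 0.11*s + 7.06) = 1.9789*s^4 - 0.8954*s^3 - 15.0015*s^2 + 11.2748*s - 30.358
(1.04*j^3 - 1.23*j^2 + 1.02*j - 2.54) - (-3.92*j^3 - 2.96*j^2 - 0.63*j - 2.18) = 4.96*j^3 + 1.73*j^2 + 1.65*j - 0.36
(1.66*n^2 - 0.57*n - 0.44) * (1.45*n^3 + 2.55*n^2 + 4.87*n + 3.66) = 2.407*n^5 + 3.4065*n^4 + 5.9927*n^3 + 2.1777*n^2 - 4.229*n - 1.6104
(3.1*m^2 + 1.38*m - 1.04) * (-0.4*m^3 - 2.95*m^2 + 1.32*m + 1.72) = -1.24*m^5 - 9.697*m^4 + 0.437000000000001*m^3 + 10.2216*m^2 + 1.0008*m - 1.7888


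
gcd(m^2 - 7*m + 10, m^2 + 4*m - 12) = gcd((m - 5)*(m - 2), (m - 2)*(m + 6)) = m - 2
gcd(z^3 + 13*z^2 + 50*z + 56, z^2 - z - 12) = 1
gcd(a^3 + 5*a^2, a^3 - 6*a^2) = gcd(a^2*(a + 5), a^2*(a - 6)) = a^2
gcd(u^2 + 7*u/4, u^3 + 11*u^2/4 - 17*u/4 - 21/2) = u + 7/4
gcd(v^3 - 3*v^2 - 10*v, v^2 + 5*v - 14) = 1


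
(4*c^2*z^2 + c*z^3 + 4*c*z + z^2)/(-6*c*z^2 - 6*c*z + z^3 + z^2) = (4*c^2*z + c*z^2 + 4*c + z)/(-6*c*z - 6*c + z^2 + z)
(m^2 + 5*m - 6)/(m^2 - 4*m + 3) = (m + 6)/(m - 3)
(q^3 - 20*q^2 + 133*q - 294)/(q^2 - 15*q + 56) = (q^2 - 13*q + 42)/(q - 8)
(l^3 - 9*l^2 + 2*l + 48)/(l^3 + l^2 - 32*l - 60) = (l^2 - 11*l + 24)/(l^2 - l - 30)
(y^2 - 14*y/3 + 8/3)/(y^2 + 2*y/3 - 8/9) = 3*(y - 4)/(3*y + 4)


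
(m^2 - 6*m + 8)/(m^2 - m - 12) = (m - 2)/(m + 3)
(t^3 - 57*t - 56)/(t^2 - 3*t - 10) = (-t^3 + 57*t + 56)/(-t^2 + 3*t + 10)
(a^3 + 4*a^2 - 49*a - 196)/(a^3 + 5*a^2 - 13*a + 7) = (a^2 - 3*a - 28)/(a^2 - 2*a + 1)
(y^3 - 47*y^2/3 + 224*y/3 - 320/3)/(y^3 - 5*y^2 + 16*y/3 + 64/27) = 9*(y^2 - 13*y + 40)/(9*y^2 - 21*y - 8)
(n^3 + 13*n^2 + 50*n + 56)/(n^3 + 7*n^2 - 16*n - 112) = (n + 2)/(n - 4)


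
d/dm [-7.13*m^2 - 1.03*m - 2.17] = -14.26*m - 1.03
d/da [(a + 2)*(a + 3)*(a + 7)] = 3*a^2 + 24*a + 41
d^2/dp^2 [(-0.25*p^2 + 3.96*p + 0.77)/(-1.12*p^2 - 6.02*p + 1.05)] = (-13.306048*p^3 - 4.031328*p^2 - 59.0916480000001*p - 107.132326)/(1.404928*p^6 + 22.654464*p^5 + 117.816384*p^4 + 175.690088*p^3 - 110.45286*p^2 + 19.91115*p - 1.157625)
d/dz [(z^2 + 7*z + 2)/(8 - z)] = (-z^2 + 16*z + 58)/(z^2 - 16*z + 64)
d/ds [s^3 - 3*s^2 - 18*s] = 3*s^2 - 6*s - 18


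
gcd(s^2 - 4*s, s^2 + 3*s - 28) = s - 4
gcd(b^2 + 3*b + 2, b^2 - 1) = b + 1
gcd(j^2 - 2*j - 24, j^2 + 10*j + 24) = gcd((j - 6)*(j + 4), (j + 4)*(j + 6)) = j + 4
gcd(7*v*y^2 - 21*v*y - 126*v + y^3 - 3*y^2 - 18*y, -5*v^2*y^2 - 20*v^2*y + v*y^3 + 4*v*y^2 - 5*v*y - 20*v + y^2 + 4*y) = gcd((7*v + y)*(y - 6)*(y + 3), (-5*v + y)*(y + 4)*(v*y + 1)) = 1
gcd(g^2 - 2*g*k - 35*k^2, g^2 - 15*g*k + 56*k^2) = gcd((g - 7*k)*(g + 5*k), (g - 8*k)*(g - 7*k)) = g - 7*k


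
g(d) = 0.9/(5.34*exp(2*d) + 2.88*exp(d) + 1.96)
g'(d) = 0.9*(-10.68*exp(2*d) - 2.88*exp(d))/(5.34*exp(2*d) + 2.88*exp(d) + 1.96)^2 = (-9.612*exp(d) - 2.592)*exp(d)/(5.34*exp(2*d) + 2.88*exp(d) + 1.96)^2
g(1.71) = 0.00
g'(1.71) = -0.01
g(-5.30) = 0.46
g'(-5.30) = -0.00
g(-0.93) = 0.23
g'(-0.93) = -0.16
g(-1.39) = 0.30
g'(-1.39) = -0.14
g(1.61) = 0.01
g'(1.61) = -0.01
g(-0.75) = 0.20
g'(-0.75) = -0.17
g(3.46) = 0.00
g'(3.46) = -0.00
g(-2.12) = 0.38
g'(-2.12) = -0.08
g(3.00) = 0.00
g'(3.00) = 0.00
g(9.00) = 0.00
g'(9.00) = 0.00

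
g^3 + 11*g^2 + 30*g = g*(g + 5)*(g + 6)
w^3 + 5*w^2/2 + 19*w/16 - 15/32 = (w - 1/4)*(w + 5/4)*(w + 3/2)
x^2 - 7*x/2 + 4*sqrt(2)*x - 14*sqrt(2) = (x - 7/2)*(x + 4*sqrt(2))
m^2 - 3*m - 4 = (m - 4)*(m + 1)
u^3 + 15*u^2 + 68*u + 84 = (u + 2)*(u + 6)*(u + 7)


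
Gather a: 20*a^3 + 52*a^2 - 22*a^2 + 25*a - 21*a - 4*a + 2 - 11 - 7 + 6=20*a^3 + 30*a^2 - 10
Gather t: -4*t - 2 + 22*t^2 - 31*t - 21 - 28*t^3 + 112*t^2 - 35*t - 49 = -28*t^3 + 134*t^2 - 70*t - 72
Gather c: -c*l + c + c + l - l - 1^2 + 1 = c*(2 - l)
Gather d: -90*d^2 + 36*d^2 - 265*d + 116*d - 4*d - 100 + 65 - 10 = -54*d^2 - 153*d - 45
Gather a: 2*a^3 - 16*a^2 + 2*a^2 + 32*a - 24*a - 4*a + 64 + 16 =2*a^3 - 14*a^2 + 4*a + 80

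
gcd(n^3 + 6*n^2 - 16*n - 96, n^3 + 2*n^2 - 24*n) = n^2 + 2*n - 24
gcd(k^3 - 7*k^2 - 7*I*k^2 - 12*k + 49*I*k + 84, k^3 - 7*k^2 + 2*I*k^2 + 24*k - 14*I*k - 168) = k^2 + k*(-7 - 4*I) + 28*I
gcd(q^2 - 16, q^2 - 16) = q^2 - 16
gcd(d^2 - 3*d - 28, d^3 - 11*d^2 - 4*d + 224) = d^2 - 3*d - 28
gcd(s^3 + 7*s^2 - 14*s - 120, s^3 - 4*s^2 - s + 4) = s - 4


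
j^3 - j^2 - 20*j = j*(j - 5)*(j + 4)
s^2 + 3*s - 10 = (s - 2)*(s + 5)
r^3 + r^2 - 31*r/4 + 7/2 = (r - 2)*(r - 1/2)*(r + 7/2)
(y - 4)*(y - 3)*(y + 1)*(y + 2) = y^4 - 4*y^3 - 7*y^2 + 22*y + 24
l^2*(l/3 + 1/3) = l^3/3 + l^2/3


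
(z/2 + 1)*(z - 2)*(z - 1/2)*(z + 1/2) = z^4/2 - 17*z^2/8 + 1/2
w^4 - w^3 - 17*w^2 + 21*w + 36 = (w - 3)^2*(w + 1)*(w + 4)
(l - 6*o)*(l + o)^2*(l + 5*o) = l^4 + l^3*o - 31*l^2*o^2 - 61*l*o^3 - 30*o^4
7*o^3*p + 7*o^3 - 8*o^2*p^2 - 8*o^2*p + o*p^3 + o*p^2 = (-7*o + p)*(-o + p)*(o*p + o)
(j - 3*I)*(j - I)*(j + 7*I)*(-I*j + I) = -I*j^4 + 3*j^3 + I*j^3 - 3*j^2 - 25*I*j^2 - 21*j + 25*I*j + 21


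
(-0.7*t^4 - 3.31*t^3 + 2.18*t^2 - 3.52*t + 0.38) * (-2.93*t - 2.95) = 2.051*t^5 + 11.7633*t^4 + 3.3771*t^3 + 3.8826*t^2 + 9.2706*t - 1.121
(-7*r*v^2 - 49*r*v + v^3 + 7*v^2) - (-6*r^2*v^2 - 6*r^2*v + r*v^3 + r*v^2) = 6*r^2*v^2 + 6*r^2*v - r*v^3 - 8*r*v^2 - 49*r*v + v^3 + 7*v^2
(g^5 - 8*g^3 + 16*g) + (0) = g^5 - 8*g^3 + 16*g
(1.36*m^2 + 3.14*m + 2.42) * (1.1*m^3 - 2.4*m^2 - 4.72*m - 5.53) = 1.496*m^5 + 0.19*m^4 - 11.2932*m^3 - 28.1496*m^2 - 28.7866*m - 13.3826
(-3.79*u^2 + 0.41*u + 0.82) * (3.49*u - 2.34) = -13.2271*u^3 + 10.2995*u^2 + 1.9024*u - 1.9188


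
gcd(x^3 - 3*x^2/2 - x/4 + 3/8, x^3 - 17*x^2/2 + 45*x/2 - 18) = x - 3/2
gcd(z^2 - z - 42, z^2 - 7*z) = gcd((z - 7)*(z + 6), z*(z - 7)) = z - 7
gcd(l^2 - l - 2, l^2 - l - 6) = 1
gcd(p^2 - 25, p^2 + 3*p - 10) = p + 5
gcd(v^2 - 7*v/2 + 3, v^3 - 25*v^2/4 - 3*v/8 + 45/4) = v - 3/2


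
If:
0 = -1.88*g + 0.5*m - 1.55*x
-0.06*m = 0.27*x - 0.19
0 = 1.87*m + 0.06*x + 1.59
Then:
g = -0.98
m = -0.88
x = 0.90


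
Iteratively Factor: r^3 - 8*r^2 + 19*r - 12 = (r - 3)*(r^2 - 5*r + 4) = (r - 4)*(r - 3)*(r - 1)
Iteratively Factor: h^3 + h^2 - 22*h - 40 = (h - 5)*(h^2 + 6*h + 8) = (h - 5)*(h + 4)*(h + 2)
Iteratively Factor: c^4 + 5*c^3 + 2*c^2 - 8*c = (c - 1)*(c^3 + 6*c^2 + 8*c) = (c - 1)*(c + 4)*(c^2 + 2*c) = (c - 1)*(c + 2)*(c + 4)*(c)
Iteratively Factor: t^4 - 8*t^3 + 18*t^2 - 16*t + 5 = (t - 1)*(t^3 - 7*t^2 + 11*t - 5) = (t - 5)*(t - 1)*(t^2 - 2*t + 1) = (t - 5)*(t - 1)^2*(t - 1)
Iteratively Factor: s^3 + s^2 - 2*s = (s)*(s^2 + s - 2) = s*(s + 2)*(s - 1)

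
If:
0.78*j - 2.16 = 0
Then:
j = 2.77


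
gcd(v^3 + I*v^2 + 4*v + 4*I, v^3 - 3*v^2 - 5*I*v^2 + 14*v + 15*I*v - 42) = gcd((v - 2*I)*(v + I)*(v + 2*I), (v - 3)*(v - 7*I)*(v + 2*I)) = v + 2*I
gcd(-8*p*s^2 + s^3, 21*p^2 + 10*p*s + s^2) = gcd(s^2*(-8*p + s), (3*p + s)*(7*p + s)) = 1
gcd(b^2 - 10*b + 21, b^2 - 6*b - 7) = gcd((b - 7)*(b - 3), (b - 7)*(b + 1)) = b - 7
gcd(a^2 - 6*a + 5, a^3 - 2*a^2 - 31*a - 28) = 1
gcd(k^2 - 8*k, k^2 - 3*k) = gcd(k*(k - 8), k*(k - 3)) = k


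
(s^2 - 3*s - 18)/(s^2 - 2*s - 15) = (s - 6)/(s - 5)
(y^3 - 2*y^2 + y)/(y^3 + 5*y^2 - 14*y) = (y^2 - 2*y + 1)/(y^2 + 5*y - 14)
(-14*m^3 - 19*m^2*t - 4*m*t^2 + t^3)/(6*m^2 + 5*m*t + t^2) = (-7*m^2 - 6*m*t + t^2)/(3*m + t)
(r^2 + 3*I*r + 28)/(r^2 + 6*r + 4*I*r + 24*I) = (r^2 + 3*I*r + 28)/(r^2 + r*(6 + 4*I) + 24*I)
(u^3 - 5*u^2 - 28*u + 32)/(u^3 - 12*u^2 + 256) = (u - 1)/(u - 8)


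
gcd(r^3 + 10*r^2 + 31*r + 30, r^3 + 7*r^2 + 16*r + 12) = r^2 + 5*r + 6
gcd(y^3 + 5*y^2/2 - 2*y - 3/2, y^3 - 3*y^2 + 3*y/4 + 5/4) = y^2 - y/2 - 1/2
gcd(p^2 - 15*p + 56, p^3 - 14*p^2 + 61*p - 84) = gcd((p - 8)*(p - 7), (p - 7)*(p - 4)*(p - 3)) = p - 7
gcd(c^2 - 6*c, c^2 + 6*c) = c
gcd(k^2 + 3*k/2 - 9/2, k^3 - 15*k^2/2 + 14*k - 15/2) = k - 3/2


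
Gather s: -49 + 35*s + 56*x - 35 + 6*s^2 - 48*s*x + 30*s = 6*s^2 + s*(65 - 48*x) + 56*x - 84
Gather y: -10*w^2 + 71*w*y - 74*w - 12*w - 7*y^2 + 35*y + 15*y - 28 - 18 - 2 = -10*w^2 - 86*w - 7*y^2 + y*(71*w + 50) - 48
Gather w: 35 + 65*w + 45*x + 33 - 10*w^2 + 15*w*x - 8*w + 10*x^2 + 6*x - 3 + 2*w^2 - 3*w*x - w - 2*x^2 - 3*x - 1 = -8*w^2 + w*(12*x + 56) + 8*x^2 + 48*x + 64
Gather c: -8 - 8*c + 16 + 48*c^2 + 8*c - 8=48*c^2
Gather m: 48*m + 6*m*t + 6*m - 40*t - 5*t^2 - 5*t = m*(6*t + 54) - 5*t^2 - 45*t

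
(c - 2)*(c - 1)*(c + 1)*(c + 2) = c^4 - 5*c^2 + 4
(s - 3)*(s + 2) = s^2 - s - 6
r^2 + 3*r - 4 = (r - 1)*(r + 4)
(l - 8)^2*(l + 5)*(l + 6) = l^4 - 5*l^3 - 82*l^2 + 224*l + 1920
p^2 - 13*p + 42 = (p - 7)*(p - 6)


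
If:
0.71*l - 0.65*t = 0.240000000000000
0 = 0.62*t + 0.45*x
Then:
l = 0.338028169014085 - 0.664470695138573*x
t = -0.725806451612903*x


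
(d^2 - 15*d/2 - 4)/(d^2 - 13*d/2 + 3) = (2*d^2 - 15*d - 8)/(2*d^2 - 13*d + 6)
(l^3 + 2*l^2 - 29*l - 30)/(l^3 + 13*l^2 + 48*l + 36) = (l - 5)/(l + 6)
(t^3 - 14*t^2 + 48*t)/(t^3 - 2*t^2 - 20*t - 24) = t*(t - 8)/(t^2 + 4*t + 4)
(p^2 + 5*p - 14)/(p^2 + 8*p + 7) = (p - 2)/(p + 1)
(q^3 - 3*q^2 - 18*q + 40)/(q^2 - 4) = (q^2 - q - 20)/(q + 2)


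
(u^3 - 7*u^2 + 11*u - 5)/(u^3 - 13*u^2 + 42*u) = (u^3 - 7*u^2 + 11*u - 5)/(u*(u^2 - 13*u + 42))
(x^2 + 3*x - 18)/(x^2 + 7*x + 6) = (x - 3)/(x + 1)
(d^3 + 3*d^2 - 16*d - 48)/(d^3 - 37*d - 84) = (d - 4)/(d - 7)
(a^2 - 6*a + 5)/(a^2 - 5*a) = (a - 1)/a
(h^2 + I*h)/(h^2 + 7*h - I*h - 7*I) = h*(h + I)/(h^2 + h*(7 - I) - 7*I)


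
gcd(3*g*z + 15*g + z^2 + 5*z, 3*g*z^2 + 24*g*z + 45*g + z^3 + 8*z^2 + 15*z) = 3*g*z + 15*g + z^2 + 5*z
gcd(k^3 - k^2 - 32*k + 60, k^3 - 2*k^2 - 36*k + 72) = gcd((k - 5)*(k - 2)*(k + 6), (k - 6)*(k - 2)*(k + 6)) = k^2 + 4*k - 12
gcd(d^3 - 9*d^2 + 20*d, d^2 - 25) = d - 5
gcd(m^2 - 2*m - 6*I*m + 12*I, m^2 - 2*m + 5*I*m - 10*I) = m - 2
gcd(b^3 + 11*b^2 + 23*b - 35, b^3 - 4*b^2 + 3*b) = b - 1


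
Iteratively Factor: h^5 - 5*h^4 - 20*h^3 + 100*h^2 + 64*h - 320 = (h + 4)*(h^4 - 9*h^3 + 16*h^2 + 36*h - 80) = (h - 2)*(h + 4)*(h^3 - 7*h^2 + 2*h + 40) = (h - 2)*(h + 2)*(h + 4)*(h^2 - 9*h + 20) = (h - 4)*(h - 2)*(h + 2)*(h + 4)*(h - 5)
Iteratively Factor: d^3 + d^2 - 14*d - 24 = (d + 3)*(d^2 - 2*d - 8) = (d - 4)*(d + 3)*(d + 2)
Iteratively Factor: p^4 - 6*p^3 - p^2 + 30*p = (p - 3)*(p^3 - 3*p^2 - 10*p) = p*(p - 3)*(p^2 - 3*p - 10) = p*(p - 5)*(p - 3)*(p + 2)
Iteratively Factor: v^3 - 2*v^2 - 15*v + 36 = (v - 3)*(v^2 + v - 12) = (v - 3)^2*(v + 4)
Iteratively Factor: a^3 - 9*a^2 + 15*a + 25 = (a - 5)*(a^2 - 4*a - 5) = (a - 5)^2*(a + 1)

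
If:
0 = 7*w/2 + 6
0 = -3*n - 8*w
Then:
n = 32/7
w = -12/7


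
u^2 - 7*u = u*(u - 7)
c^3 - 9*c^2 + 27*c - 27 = (c - 3)^3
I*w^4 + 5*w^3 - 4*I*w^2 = w^2*(w - 4*I)*(I*w + 1)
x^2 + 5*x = x*(x + 5)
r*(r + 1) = r^2 + r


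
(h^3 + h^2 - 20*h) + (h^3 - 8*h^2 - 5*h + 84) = 2*h^3 - 7*h^2 - 25*h + 84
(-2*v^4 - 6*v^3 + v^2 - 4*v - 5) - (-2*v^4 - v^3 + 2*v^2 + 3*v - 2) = -5*v^3 - v^2 - 7*v - 3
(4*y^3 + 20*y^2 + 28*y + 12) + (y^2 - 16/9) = 4*y^3 + 21*y^2 + 28*y + 92/9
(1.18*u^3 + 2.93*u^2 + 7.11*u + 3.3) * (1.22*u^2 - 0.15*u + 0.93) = 1.4396*u^5 + 3.3976*u^4 + 9.3321*u^3 + 5.6844*u^2 + 6.1173*u + 3.069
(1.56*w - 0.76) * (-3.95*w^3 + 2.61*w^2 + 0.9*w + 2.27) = -6.162*w^4 + 7.0736*w^3 - 0.5796*w^2 + 2.8572*w - 1.7252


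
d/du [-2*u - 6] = -2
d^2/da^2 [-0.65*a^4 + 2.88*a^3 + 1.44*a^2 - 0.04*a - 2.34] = -7.8*a^2 + 17.28*a + 2.88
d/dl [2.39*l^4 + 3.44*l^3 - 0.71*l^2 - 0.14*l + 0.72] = 9.56*l^3 + 10.32*l^2 - 1.42*l - 0.14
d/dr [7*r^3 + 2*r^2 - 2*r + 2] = 21*r^2 + 4*r - 2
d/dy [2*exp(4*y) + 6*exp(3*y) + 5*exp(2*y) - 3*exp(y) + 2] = (8*exp(3*y) + 18*exp(2*y) + 10*exp(y) - 3)*exp(y)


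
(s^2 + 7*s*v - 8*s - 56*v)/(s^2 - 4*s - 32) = (s + 7*v)/(s + 4)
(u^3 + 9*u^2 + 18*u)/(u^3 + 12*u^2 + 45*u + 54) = u/(u + 3)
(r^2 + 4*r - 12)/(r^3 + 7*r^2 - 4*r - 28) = (r + 6)/(r^2 + 9*r + 14)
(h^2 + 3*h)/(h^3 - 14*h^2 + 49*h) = (h + 3)/(h^2 - 14*h + 49)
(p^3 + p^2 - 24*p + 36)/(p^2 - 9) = (p^2 + 4*p - 12)/(p + 3)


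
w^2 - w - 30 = (w - 6)*(w + 5)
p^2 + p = p*(p + 1)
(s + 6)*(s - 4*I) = s^2 + 6*s - 4*I*s - 24*I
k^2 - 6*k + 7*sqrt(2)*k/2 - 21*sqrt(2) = (k - 6)*(k + 7*sqrt(2)/2)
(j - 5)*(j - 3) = j^2 - 8*j + 15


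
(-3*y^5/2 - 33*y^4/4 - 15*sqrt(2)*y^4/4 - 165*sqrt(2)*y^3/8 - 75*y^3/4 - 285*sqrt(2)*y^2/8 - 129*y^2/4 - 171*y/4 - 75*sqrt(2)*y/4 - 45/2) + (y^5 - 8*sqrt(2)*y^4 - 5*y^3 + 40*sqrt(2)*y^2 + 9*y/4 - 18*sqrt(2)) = -y^5/2 - 47*sqrt(2)*y^4/4 - 33*y^4/4 - 165*sqrt(2)*y^3/8 - 95*y^3/4 - 129*y^2/4 + 35*sqrt(2)*y^2/8 - 81*y/2 - 75*sqrt(2)*y/4 - 18*sqrt(2) - 45/2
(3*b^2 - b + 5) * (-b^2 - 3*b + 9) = -3*b^4 - 8*b^3 + 25*b^2 - 24*b + 45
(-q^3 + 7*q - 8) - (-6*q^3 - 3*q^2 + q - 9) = 5*q^3 + 3*q^2 + 6*q + 1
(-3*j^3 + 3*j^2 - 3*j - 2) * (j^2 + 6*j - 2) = -3*j^5 - 15*j^4 + 21*j^3 - 26*j^2 - 6*j + 4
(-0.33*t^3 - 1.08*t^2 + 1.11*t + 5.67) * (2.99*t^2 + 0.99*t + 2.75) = -0.9867*t^5 - 3.5559*t^4 + 1.3422*t^3 + 15.0822*t^2 + 8.6658*t + 15.5925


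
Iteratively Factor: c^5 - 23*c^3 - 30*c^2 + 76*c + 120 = (c + 2)*(c^4 - 2*c^3 - 19*c^2 + 8*c + 60) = (c - 5)*(c + 2)*(c^3 + 3*c^2 - 4*c - 12) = (c - 5)*(c + 2)^2*(c^2 + c - 6) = (c - 5)*(c - 2)*(c + 2)^2*(c + 3)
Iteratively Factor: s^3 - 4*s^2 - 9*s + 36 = (s - 4)*(s^2 - 9) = (s - 4)*(s - 3)*(s + 3)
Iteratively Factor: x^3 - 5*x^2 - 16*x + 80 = (x + 4)*(x^2 - 9*x + 20) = (x - 5)*(x + 4)*(x - 4)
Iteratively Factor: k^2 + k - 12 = (k + 4)*(k - 3)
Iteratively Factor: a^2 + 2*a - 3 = (a + 3)*(a - 1)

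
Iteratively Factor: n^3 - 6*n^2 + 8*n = (n)*(n^2 - 6*n + 8) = n*(n - 4)*(n - 2)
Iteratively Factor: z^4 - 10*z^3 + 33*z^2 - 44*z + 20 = (z - 2)*(z^3 - 8*z^2 + 17*z - 10) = (z - 2)^2*(z^2 - 6*z + 5) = (z - 2)^2*(z - 1)*(z - 5)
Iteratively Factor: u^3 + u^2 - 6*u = (u + 3)*(u^2 - 2*u) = u*(u + 3)*(u - 2)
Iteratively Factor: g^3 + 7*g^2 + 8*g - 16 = (g + 4)*(g^2 + 3*g - 4) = (g + 4)^2*(g - 1)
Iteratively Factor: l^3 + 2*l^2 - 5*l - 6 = (l + 3)*(l^2 - l - 2) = (l + 1)*(l + 3)*(l - 2)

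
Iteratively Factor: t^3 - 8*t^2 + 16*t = (t - 4)*(t^2 - 4*t) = (t - 4)^2*(t)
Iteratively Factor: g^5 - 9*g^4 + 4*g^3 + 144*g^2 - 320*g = (g)*(g^4 - 9*g^3 + 4*g^2 + 144*g - 320) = g*(g - 5)*(g^3 - 4*g^2 - 16*g + 64) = g*(g - 5)*(g - 4)*(g^2 - 16) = g*(g - 5)*(g - 4)*(g + 4)*(g - 4)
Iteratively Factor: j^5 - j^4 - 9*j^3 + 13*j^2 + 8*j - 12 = (j - 1)*(j^4 - 9*j^2 + 4*j + 12) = (j - 2)*(j - 1)*(j^3 + 2*j^2 - 5*j - 6) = (j - 2)*(j - 1)*(j + 3)*(j^2 - j - 2) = (j - 2)^2*(j - 1)*(j + 3)*(j + 1)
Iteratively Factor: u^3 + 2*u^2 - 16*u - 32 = (u + 2)*(u^2 - 16) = (u + 2)*(u + 4)*(u - 4)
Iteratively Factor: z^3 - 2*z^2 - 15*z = (z + 3)*(z^2 - 5*z) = z*(z + 3)*(z - 5)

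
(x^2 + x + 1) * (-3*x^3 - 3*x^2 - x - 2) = -3*x^5 - 6*x^4 - 7*x^3 - 6*x^2 - 3*x - 2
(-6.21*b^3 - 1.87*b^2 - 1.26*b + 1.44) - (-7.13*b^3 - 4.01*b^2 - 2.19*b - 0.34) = 0.92*b^3 + 2.14*b^2 + 0.93*b + 1.78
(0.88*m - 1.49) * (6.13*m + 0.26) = 5.3944*m^2 - 8.9049*m - 0.3874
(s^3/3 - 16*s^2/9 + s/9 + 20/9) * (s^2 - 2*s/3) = s^5/3 - 2*s^4 + 35*s^3/27 + 58*s^2/27 - 40*s/27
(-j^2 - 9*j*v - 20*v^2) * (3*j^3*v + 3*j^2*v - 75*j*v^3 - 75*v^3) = -3*j^5*v - 27*j^4*v^2 - 3*j^4*v + 15*j^3*v^3 - 27*j^3*v^2 + 675*j^2*v^4 + 15*j^2*v^3 + 1500*j*v^5 + 675*j*v^4 + 1500*v^5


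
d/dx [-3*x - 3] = -3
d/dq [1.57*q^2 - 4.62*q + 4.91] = 3.14*q - 4.62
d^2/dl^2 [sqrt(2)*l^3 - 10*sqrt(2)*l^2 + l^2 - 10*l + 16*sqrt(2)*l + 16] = 6*sqrt(2)*l - 20*sqrt(2) + 2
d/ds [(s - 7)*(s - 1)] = 2*s - 8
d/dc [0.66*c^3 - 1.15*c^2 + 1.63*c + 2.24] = 1.98*c^2 - 2.3*c + 1.63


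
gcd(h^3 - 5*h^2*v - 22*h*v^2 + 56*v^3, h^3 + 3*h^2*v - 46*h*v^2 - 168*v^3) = -h^2 + 3*h*v + 28*v^2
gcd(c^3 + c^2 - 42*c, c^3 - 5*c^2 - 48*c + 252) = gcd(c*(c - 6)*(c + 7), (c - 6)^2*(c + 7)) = c^2 + c - 42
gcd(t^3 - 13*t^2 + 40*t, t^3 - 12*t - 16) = 1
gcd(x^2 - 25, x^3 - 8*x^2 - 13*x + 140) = x - 5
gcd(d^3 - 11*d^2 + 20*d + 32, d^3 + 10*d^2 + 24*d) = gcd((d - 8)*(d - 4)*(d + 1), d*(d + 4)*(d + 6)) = 1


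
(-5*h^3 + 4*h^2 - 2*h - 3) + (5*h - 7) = -5*h^3 + 4*h^2 + 3*h - 10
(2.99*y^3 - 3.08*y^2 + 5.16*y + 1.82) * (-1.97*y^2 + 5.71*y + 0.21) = -5.8903*y^5 + 23.1405*y^4 - 27.1241*y^3 + 25.2314*y^2 + 11.4758*y + 0.3822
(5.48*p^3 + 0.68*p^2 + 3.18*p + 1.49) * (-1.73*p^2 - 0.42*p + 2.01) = -9.4804*p^5 - 3.478*p^4 + 5.2278*p^3 - 2.5465*p^2 + 5.766*p + 2.9949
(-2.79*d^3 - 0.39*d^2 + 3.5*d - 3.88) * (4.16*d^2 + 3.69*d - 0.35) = -11.6064*d^5 - 11.9175*d^4 + 14.0974*d^3 - 3.0893*d^2 - 15.5422*d + 1.358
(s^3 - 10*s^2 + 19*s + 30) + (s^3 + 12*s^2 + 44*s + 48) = 2*s^3 + 2*s^2 + 63*s + 78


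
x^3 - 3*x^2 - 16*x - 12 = (x - 6)*(x + 1)*(x + 2)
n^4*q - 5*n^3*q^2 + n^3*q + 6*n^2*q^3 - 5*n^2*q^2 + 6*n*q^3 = n*(n - 3*q)*(n - 2*q)*(n*q + q)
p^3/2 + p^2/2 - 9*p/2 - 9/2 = (p/2 + 1/2)*(p - 3)*(p + 3)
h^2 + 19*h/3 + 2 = (h + 1/3)*(h + 6)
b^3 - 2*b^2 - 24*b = b*(b - 6)*(b + 4)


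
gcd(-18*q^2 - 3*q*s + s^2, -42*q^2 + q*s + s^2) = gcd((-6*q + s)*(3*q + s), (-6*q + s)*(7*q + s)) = 6*q - s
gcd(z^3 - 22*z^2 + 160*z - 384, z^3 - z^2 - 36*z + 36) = z - 6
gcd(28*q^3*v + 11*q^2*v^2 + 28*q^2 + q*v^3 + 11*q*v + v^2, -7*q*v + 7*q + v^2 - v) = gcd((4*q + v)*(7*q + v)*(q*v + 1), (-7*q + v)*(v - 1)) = 1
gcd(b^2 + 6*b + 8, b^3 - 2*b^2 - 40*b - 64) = b^2 + 6*b + 8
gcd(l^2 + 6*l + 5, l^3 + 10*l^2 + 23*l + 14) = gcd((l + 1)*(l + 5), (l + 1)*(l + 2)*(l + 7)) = l + 1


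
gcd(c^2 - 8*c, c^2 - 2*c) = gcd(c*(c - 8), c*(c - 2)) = c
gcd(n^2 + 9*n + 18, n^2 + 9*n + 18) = n^2 + 9*n + 18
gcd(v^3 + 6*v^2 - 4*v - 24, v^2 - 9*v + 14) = v - 2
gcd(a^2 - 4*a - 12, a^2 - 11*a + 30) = a - 6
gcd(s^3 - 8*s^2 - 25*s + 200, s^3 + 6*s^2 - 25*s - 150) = s^2 - 25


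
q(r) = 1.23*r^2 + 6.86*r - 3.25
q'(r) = 2.46*r + 6.86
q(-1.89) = -11.82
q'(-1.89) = 2.21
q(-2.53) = -12.73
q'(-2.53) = 0.64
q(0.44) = 0.01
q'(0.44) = 7.94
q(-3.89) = -11.32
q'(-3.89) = -2.71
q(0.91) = 4.01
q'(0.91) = 9.10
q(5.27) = 67.06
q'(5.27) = 19.82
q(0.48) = 0.33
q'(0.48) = 8.04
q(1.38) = 8.56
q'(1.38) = 10.25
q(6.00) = 82.19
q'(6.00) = 21.62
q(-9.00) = 34.64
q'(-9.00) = -15.28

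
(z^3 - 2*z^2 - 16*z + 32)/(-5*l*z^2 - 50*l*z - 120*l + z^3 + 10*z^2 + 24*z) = (z^2 - 6*z + 8)/(-5*l*z - 30*l + z^2 + 6*z)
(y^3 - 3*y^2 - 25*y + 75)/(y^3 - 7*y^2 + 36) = (y^2 - 25)/(y^2 - 4*y - 12)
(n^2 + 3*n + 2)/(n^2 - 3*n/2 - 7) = 2*(n + 1)/(2*n - 7)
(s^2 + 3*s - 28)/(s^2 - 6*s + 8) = (s + 7)/(s - 2)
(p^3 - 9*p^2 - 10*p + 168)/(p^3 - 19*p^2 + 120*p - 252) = (p + 4)/(p - 6)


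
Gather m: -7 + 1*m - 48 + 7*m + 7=8*m - 48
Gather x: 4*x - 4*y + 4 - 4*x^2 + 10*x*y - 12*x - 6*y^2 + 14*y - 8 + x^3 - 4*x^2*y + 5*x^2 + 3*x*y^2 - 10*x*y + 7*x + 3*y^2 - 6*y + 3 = x^3 + x^2*(1 - 4*y) + x*(3*y^2 - 1) - 3*y^2 + 4*y - 1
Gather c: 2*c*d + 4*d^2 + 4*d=2*c*d + 4*d^2 + 4*d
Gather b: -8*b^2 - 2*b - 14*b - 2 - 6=-8*b^2 - 16*b - 8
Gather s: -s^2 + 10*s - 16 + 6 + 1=-s^2 + 10*s - 9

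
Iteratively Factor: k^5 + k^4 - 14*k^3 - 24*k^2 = (k + 2)*(k^4 - k^3 - 12*k^2) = (k + 2)*(k + 3)*(k^3 - 4*k^2) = (k - 4)*(k + 2)*(k + 3)*(k^2) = k*(k - 4)*(k + 2)*(k + 3)*(k)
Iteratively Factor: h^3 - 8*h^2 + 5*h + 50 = (h - 5)*(h^2 - 3*h - 10) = (h - 5)^2*(h + 2)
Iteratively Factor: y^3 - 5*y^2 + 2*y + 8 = (y - 2)*(y^2 - 3*y - 4) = (y - 2)*(y + 1)*(y - 4)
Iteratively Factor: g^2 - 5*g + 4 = (g - 1)*(g - 4)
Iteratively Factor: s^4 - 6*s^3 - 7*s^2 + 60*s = (s - 4)*(s^3 - 2*s^2 - 15*s) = (s - 5)*(s - 4)*(s^2 + 3*s) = (s - 5)*(s - 4)*(s + 3)*(s)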